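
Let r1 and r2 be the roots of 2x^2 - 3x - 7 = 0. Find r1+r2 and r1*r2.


For ax^2+bx+c=0: sum = -b/a, product = c/a.
a=2, b=-3, c=-7
Sum = -(-3)/2 = 3/2
Product = (-7)/2 = -7/2


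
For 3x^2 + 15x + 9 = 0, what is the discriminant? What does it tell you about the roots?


D = b^2 - 4ac = (15)^2 - 4(3)(9) = 225 - 108 = 117
Since D > 0: two distinct irrational roots


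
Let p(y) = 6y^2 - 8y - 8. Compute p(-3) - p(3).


p(-3) = 70
p(3) = 22
p(-3) - p(3) = 70 - 22 = 48


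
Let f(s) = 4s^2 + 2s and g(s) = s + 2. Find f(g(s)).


Substitute g(s) into f:
f(g(s)) = 4*(s + 2)^2 + 2*(s + 2)
(s + 2)^2 = s^2 + 4s + 4
Expand and combine: 4s^2 + 18s + 20


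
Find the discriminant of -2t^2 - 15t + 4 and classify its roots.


D = b^2 - 4ac = (-15)^2 - 4(-2)(4) = 225 + 32 = 257
Since D > 0: two distinct irrational roots


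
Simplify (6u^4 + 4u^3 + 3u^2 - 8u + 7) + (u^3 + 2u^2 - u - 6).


Align terms by degree and add:
  6u^4 + 4u^3 + 3u^2 - 8u + 7
+ u^3 + 2u^2 - u - 6
= 6u^4 + 5u^3 + 5u^2 - 9u + 1


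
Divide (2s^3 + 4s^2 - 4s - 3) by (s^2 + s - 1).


(2s^3 + 4s^2 - 4s - 3) / (s^2 + s - 1)
Step 1: 2s * (s^2 + s - 1) = 2s^3 + 2s^2 - 2s; subtract.
Step 2: 2 * (s^2 + s - 1) = 2s^2 + 2s - 2; subtract.
Quotient: 2s + 2, Remainder: -4s - 1


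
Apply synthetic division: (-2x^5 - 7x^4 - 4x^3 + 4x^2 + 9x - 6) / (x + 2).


Synthetic division with c = -2. Coefficients: -2, -7, -4, 4, 9, -6
Bring down -2.
  -2 * -2 = 4; 4 - 7 = -3
  -3 * -2 = 6; 6 - 4 = 2
  2 * -2 = -4; -4 + 4 = 0
  0 * -2 = 0; 0 + 9 = 9
  9 * -2 = -18; -18 - 6 = -24
Quotient: -2x^4 - 3x^3 + 2x^2 + 9, Remainder: -24


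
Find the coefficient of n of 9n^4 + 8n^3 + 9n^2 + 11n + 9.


Read off the coefficient of n: 11


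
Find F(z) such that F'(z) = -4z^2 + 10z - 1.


Reverse power rule on each term:
  ∫ -4z^2 dz = -(4/3)z^3
  ∫ 10z dz = 5z^2
  ∫ -1 dz = -z
F(z) = -(4/3)z^3 + 5z^2 - z + C


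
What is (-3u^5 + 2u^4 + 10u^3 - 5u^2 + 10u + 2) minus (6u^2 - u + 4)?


Distribute the minus sign:
  (-3u^5 + 2u^4 + 10u^3 - 5u^2 + 10u + 2)
- (6u^2 - u + 4)
Negate second polynomial: -6u^2 + u - 4
Add: -3u^5 + 2u^4 + 10u^3 - 11u^2 + 11u - 2


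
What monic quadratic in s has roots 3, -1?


p(s) = (s - 3)(s + 1)
Expand: s^2 - 2s - 3


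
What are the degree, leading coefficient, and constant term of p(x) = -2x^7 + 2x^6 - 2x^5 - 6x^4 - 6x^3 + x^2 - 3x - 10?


Highest power of x is 7, with coefficient -2. Constant term is -10.
Degree = 7, leading coefficient = -2, constant term = -10


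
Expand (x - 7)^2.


Expand (x - 7)^2 by repeated multiplication:
= x^2 - 14x + 49


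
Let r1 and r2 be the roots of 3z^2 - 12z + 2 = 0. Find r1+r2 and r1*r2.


For az^2+bz+c=0: sum = -b/a, product = c/a.
a=3, b=-12, c=2
Sum = -(-12)/3 = 4
Product = (2)/3 = 2/3


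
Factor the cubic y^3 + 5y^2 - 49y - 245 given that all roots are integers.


Try integer roots (divisors of -245). y=-5: p(-5)=0.
Divide out (y + 5): quotient is y^2 - 49.
Factor the quadratic: (y + 7)(y - 7)
Result: (y + 5)(y + 7)(y - 7)


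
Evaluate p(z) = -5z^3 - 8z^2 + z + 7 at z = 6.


Using direct substitution:
  -5 * (6)^3 = -1080
  -8 * (6)^2 = -288
  1 * (6)^1 = 6
  constant: 7
Sum = -1080 - 288 + 6 + 7 = -1355


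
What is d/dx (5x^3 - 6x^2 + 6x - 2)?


Apply the power rule term by term:
  d/dx(5x^3) = 15x^2
  d/dx(-6x^2) = -12x
  d/dx(6x) = 6
  d/dx(-2) = 0
p'(x) = 15x^2 - 12x + 6


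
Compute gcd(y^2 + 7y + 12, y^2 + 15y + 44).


Factor each:
  y^2 + 7y + 12 = (y + 4)(y + 3)
  y^2 + 15y + 44 = (y + 4)(y + 11)
Common monic factor: y + 4


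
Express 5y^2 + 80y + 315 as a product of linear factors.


Roots satisfy r1 + r2 = -b/a = -16 and r1*r2 = c/a = 63.
So r1 = -7, r2 = -9.
5y^2 + 80y + 315 = 5(y - r1)(y - r2) = 5(y + 7)(y + 9)


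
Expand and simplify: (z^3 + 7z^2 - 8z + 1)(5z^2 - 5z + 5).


Distribute each term of the first polynomial:
  (z^3)(5z^2 - 5z + 5) = 5z^5 - 5z^4 + 5z^3
  (7z^2)(5z^2 - 5z + 5) = 35z^4 - 35z^3 + 35z^2
  (-8z)(5z^2 - 5z + 5) = -40z^3 + 40z^2 - 40z
  (1)(5z^2 - 5z + 5) = 5z^2 - 5z + 5
Sum: 5z^5 + 30z^4 - 70z^3 + 80z^2 - 45z + 5


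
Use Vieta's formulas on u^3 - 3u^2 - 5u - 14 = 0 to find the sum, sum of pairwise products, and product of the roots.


Monic cubic u^3+bu^2+cu+d=0: sum=-b, pairwise sum=c, product=-d.
b=-3, c=-5, d=-14
r1+r2+r3 = 3
r1r2+r1r3+r2r3 = -5
r1r2r3 = 14


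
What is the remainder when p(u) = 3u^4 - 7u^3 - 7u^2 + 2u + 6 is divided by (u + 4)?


By the Remainder Theorem, the remainder equals p(-4):
  3*(-4)^4 = 768
  -7*(-4)^3 = 448
  -7*(-4)^2 = -112
  2*(-4)^1 = -8
  constant: 6
Sum: 768 + 448 - 112 - 8 + 6 = 1102


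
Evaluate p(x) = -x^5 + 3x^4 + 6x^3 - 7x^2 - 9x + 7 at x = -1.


Using direct substitution:
  -1 * (-1)^5 = 1
  3 * (-1)^4 = 3
  6 * (-1)^3 = -6
  -7 * (-1)^2 = -7
  -9 * (-1)^1 = 9
  constant: 7
Sum = 1 + 3 - 6 - 7 + 9 + 7 = 7


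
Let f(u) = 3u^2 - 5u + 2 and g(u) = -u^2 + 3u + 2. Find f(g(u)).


Substitute g(u) into f:
f(g(u)) = 3*(-u^2 + 3u + 2)^2 + (-5)*(-u^2 + 3u + 2) + 2
(-u^2 + 3u + 2)^2 = u^4 - 6u^3 + 5u^2 + 12u + 4
Expand and combine: 3u^4 - 18u^3 + 20u^2 + 21u + 4


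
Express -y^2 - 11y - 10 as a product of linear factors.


Roots satisfy r1 + r2 = -b/a = -11 and r1*r2 = c/a = 10.
So r1 = -1, r2 = -10.
-y^2 - 11y - 10 = -(y - r1)(y - r2) = -(y + 1)(y + 10)


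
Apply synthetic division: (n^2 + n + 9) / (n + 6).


Synthetic division with c = -6. Coefficients: 1, 1, 9
Bring down 1.
  1 * -6 = -6; -6 + 1 = -5
  -5 * -6 = 30; 30 + 9 = 39
Quotient: n - 5, Remainder: 39


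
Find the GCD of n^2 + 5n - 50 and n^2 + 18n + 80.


Factor each:
  n^2 + 5n - 50 = (n + 10)(n - 5)
  n^2 + 18n + 80 = (n + 10)(n + 8)
Common monic factor: n + 10


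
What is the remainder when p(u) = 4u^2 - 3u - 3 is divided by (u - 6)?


By the Remainder Theorem, the remainder equals p(6):
  4*(6)^2 = 144
  -3*(6)^1 = -18
  constant: -3
Sum: 144 - 18 - 3 = 123


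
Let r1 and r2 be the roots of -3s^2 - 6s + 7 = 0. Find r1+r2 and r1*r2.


For as^2+bs+c=0: sum = -b/a, product = c/a.
a=-3, b=-6, c=7
Sum = -(-6)/-3 = -2
Product = (7)/-3 = -7/3


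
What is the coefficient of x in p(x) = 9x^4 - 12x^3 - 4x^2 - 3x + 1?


Read off the coefficient of x: -3


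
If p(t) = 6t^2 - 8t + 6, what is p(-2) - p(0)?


p(-2) = 46
p(0) = 6
p(-2) - p(0) = 46 - 6 = 40


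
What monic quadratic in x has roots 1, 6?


p(x) = (x - 1)(x - 6)
Expand: x^2 - 7x + 6


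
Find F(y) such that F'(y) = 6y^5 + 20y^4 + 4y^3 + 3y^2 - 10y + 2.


Reverse power rule on each term:
  ∫ 6y^5 dy = y^6
  ∫ 20y^4 dy = 4y^5
  ∫ 4y^3 dy = y^4
  ∫ 3y^2 dy = y^3
  ∫ -10y dy = -5y^2
  ∫ 2 dy = 2y
F(y) = y^6 + 4y^5 + y^4 + y^3 - 5y^2 + 2y + C


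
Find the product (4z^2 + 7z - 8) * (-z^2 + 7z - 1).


Distribute each term of the first polynomial:
  (4z^2)(-z^2 + 7z - 1) = -4z^4 + 28z^3 - 4z^2
  (7z)(-z^2 + 7z - 1) = -7z^3 + 49z^2 - 7z
  (-8)(-z^2 + 7z - 1) = 8z^2 - 56z + 8
Sum: -4z^4 + 21z^3 + 53z^2 - 63z + 8


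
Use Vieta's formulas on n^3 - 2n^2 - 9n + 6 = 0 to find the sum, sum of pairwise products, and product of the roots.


Monic cubic n^3+bn^2+cn+d=0: sum=-b, pairwise sum=c, product=-d.
b=-2, c=-9, d=6
r1+r2+r3 = 2
r1r2+r1r3+r2r3 = -9
r1r2r3 = -6


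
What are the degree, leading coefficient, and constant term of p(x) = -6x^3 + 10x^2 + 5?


Highest power of x is 3, with coefficient -6. Constant term is 5.
Degree = 3, leading coefficient = -6, constant term = 5


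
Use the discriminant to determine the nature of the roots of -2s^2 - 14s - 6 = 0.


D = b^2 - 4ac = (-14)^2 - 4(-2)(-6) = 196 - 48 = 148
Since D > 0: two distinct irrational roots


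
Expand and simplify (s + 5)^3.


Expand (s + 5)^3 by repeated multiplication:
  (s + 5)^2 = s^2 + 10s + 25
= s^3 + 15s^2 + 75s + 125


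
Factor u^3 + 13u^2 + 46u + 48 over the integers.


Try integer roots (divisors of 48). u=-3: p(-3)=0.
Divide out (u + 3): quotient is u^2 + 10u + 16.
Factor the quadratic: (u + 8)(u + 2)
Result: (u + 3)(u + 8)(u + 2)


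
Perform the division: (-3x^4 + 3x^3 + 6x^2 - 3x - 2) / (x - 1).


(-3x^4 + 3x^3 + 6x^2 - 3x - 2) / (x - 1)
Step 1: -3x^3 * (x - 1) = -3x^4 + 3x^3; subtract.
Step 2: 0 * (x - 1) = 0; subtract.
Step 3: 6x * (x - 1) = 6x^2 - 6x; subtract.
Step 4: 3 * (x - 1) = 3x - 3; subtract.
Quotient: -3x^3 + 6x + 3, Remainder: 1


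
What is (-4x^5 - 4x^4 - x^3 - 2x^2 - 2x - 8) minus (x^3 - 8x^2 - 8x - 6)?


Distribute the minus sign:
  (-4x^5 - 4x^4 - x^3 - 2x^2 - 2x - 8)
- (x^3 - 8x^2 - 8x - 6)
Negate second polynomial: -x^3 + 8x^2 + 8x + 6
Add: -4x^5 - 4x^4 - 2x^3 + 6x^2 + 6x - 2


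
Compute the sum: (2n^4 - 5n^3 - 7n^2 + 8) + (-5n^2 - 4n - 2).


Align terms by degree and add:
  2n^4 - 5n^3 - 7n^2 + 8
  -5n^2 - 4n - 2
= 2n^4 - 5n^3 - 12n^2 - 4n + 6


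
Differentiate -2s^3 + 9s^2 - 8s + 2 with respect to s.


Apply the power rule term by term:
  d/ds(-2s^3) = -6s^2
  d/ds(9s^2) = 18s
  d/ds(-8s) = -8
  d/ds(2) = 0
p'(s) = -6s^2 + 18s - 8


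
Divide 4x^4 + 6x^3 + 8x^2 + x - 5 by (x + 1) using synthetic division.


Synthetic division with c = -1. Coefficients: 4, 6, 8, 1, -5
Bring down 4.
  4 * -1 = -4; -4 + 6 = 2
  2 * -1 = -2; -2 + 8 = 6
  6 * -1 = -6; -6 + 1 = -5
  -5 * -1 = 5; 5 - 5 = 0
Quotient: 4x^3 + 2x^2 + 6x - 5, Remainder: 0


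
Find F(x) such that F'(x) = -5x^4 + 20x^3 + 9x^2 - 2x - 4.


Reverse power rule on each term:
  ∫ -5x^4 dx = -x^5
  ∫ 20x^3 dx = 5x^4
  ∫ 9x^2 dx = 3x^3
  ∫ -2x dx = -x^2
  ∫ -4 dx = -4x
F(x) = -x^5 + 5x^4 + 3x^3 - x^2 - 4x + C


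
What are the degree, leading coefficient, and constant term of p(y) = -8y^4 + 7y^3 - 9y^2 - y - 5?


Highest power of y is 4, with coefficient -8. Constant term is -5.
Degree = 4, leading coefficient = -8, constant term = -5


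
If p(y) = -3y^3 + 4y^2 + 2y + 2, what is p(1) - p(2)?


p(1) = 5
p(2) = -2
p(1) - p(2) = 5 + 2 = 7


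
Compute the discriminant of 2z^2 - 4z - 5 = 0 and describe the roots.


D = b^2 - 4ac = (-4)^2 - 4(2)(-5) = 16 + 40 = 56
Since D > 0: two distinct irrational roots


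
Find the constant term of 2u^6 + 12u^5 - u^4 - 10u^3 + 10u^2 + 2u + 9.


Read off the constant term: 9


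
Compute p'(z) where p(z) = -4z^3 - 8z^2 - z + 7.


Apply the power rule term by term:
  d/dz(-4z^3) = -12z^2
  d/dz(-8z^2) = -16z
  d/dz(-z) = -1
  d/dz(7) = 0
p'(z) = -12z^2 - 16z - 1


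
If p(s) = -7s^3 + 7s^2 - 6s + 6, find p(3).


Using direct substitution:
  -7 * (3)^3 = -189
  7 * (3)^2 = 63
  -6 * (3)^1 = -18
  constant: 6
Sum = -189 + 63 - 18 + 6 = -138


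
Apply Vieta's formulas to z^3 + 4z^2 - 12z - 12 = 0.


Monic cubic z^3+bz^2+cz+d=0: sum=-b, pairwise sum=c, product=-d.
b=4, c=-12, d=-12
r1+r2+r3 = -4
r1r2+r1r3+r2r3 = -12
r1r2r3 = 12


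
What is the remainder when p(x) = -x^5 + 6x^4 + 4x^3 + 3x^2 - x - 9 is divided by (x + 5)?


By the Remainder Theorem, the remainder equals p(-5):
  -1*(-5)^5 = 3125
  6*(-5)^4 = 3750
  4*(-5)^3 = -500
  3*(-5)^2 = 75
  -1*(-5)^1 = 5
  constant: -9
Sum: 3125 + 3750 - 500 + 75 + 5 - 9 = 6446


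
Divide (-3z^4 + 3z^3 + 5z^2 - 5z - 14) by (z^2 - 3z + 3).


(-3z^4 + 3z^3 + 5z^2 - 5z - 14) / (z^2 - 3z + 3)
Step 1: -3z^2 * (z^2 - 3z + 3) = -3z^4 + 9z^3 - 9z^2; subtract.
Step 2: -6z * (z^2 - 3z + 3) = -6z^3 + 18z^2 - 18z; subtract.
Step 3: -4 * (z^2 - 3z + 3) = -4z^2 + 12z - 12; subtract.
Quotient: -3z^2 - 6z - 4, Remainder: z - 2


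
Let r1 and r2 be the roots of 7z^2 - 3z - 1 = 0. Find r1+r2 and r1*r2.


For az^2+bz+c=0: sum = -b/a, product = c/a.
a=7, b=-3, c=-1
Sum = -(-3)/7 = 3/7
Product = (-1)/7 = -1/7


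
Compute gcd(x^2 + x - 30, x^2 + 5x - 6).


Factor each:
  x^2 + x - 30 = (x + 6)(x - 5)
  x^2 + 5x - 6 = (x + 6)(x - 1)
Common monic factor: x + 6


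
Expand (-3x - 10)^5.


Expand (-3x - 10)^5 by repeated multiplication:
  (-3x - 10)^2 = 9x^2 + 60x + 100
  (-3x - 10)^3 = -27x^3 - 270x^2 - 900x - 1000
  (-3x - 10)^4 = 81x^4 + 1080x^3 + 5400x^2 + 12000x + 10000
= -243x^5 - 4050x^4 - 27000x^3 - 90000x^2 - 150000x - 100000


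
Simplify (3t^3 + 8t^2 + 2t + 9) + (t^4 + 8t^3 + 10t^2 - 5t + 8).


Align terms by degree and add:
  3t^3 + 8t^2 + 2t + 9
+ t^4 + 8t^3 + 10t^2 - 5t + 8
= t^4 + 11t^3 + 18t^2 - 3t + 17


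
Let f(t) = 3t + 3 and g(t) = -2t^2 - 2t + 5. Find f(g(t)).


Substitute g(t) into f:
f(g(t)) = 3*(-2t^2 - 2t + 5) + 3
Expand and combine: -6t^2 - 6t + 18


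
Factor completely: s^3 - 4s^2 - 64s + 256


Try integer roots (divisors of 256). s=4: p(4)=0.
Divide out (s - 4): quotient is s^2 - 64.
Factor the quadratic: (s + 8)(s - 8)
Result: (s - 4)(s + 8)(s - 8)


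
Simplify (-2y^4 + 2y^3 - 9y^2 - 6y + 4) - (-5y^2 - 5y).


Distribute the minus sign:
  (-2y^4 + 2y^3 - 9y^2 - 6y + 4)
- (-5y^2 - 5y)
Negate second polynomial: 5y^2 + 5y
Add: -2y^4 + 2y^3 - 4y^2 - y + 4


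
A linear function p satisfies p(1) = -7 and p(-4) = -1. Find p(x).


p(x) = mx + b. Using p(1)=-7, p(-4)=-1:
m = (-7 + 1)/(1 + 4) = -6/5 = -6/5
b = -7 - m*(1) = -7 + 6/5 = -29/5
p(x) = -(6/5)x - (29/5)


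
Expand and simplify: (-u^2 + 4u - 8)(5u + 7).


Distribute each term of the first polynomial:
  (-u^2)(5u + 7) = -5u^3 - 7u^2
  (4u)(5u + 7) = 20u^2 + 28u
  (-8)(5u + 7) = -40u - 56
Sum: -5u^3 + 13u^2 - 12u - 56


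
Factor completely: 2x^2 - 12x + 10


Roots satisfy r1 + r2 = -b/a = 6 and r1*r2 = c/a = 5.
So r1 = 1, r2 = 5.
2x^2 - 12x + 10 = 2(x - r1)(x - r2) = 2(x - 1)(x - 5)


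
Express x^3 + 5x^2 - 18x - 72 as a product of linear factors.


Try integer roots (divisors of -72). x=4: p(4)=0.
Divide out (x - 4): quotient is x^2 + 9x + 18.
Factor the quadratic: (x + 3)(x + 6)
Result: (x - 4)(x + 3)(x + 6)


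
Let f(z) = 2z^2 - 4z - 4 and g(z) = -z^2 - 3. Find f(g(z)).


Substitute g(z) into f:
f(g(z)) = 2*(-z^2 - 3)^2 + (-4)*(-z^2 - 3) + (-4)
(-z^2 - 3)^2 = z^4 + 6z^2 + 9
Expand and combine: 2z^4 + 16z^2 + 26


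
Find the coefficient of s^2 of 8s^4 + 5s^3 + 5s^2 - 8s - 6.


Read off the coefficient of s^2: 5


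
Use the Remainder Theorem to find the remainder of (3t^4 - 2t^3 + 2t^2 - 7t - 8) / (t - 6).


By the Remainder Theorem, the remainder equals p(6):
  3*(6)^4 = 3888
  -2*(6)^3 = -432
  2*(6)^2 = 72
  -7*(6)^1 = -42
  constant: -8
Sum: 3888 - 432 + 72 - 42 - 8 = 3478


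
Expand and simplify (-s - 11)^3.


Expand (-s - 11)^3 by repeated multiplication:
  (-s - 11)^2 = s^2 + 22s + 121
= -s^3 - 33s^2 - 363s - 1331


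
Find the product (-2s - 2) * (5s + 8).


Distribute each term of the first polynomial:
  (-2s)(5s + 8) = -10s^2 - 16s
  (-2)(5s + 8) = -10s - 16
Sum: -10s^2 - 26s - 16


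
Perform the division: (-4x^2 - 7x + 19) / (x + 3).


(-4x^2 - 7x + 19) / (x + 3)
Step 1: -4x * (x + 3) = -4x^2 - 12x; subtract.
Step 2: 5 * (x + 3) = 5x + 15; subtract.
Quotient: -4x + 5, Remainder: 4


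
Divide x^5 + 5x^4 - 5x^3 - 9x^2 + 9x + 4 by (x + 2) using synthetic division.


Synthetic division with c = -2. Coefficients: 1, 5, -5, -9, 9, 4
Bring down 1.
  1 * -2 = -2; -2 + 5 = 3
  3 * -2 = -6; -6 - 5 = -11
  -11 * -2 = 22; 22 - 9 = 13
  13 * -2 = -26; -26 + 9 = -17
  -17 * -2 = 34; 34 + 4 = 38
Quotient: x^4 + 3x^3 - 11x^2 + 13x - 17, Remainder: 38


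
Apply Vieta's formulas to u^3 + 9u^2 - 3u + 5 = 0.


Monic cubic u^3+bu^2+cu+d=0: sum=-b, pairwise sum=c, product=-d.
b=9, c=-3, d=5
r1+r2+r3 = -9
r1r2+r1r3+r2r3 = -3
r1r2r3 = -5


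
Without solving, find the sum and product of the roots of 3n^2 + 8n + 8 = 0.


For an^2+bn+c=0: sum = -b/a, product = c/a.
a=3, b=8, c=8
Sum = -(8)/3 = -8/3
Product = (8)/3 = 8/3


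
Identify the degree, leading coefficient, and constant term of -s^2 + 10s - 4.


Highest power of s is 2, with coefficient -1. Constant term is -4.
Degree = 2, leading coefficient = -1, constant term = -4


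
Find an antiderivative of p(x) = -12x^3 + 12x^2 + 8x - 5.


Reverse power rule on each term:
  ∫ -12x^3 dx = -3x^4
  ∫ 12x^2 dx = 4x^3
  ∫ 8x dx = 4x^2
  ∫ -5 dx = -5x
F(x) = -3x^4 + 4x^3 + 4x^2 - 5x + C


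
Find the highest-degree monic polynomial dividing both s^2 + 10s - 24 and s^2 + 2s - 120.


Factor each:
  s^2 + 10s - 24 = (s + 12)(s - 2)
  s^2 + 2s - 120 = (s + 12)(s - 10)
Common monic factor: s + 12


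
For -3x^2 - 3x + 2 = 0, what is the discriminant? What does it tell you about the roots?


D = b^2 - 4ac = (-3)^2 - 4(-3)(2) = 9 + 24 = 33
Since D > 0: two distinct irrational roots


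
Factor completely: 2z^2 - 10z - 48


Roots satisfy r1 + r2 = -b/a = 5 and r1*r2 = c/a = -24.
So r1 = -3, r2 = 8.
2z^2 - 10z - 48 = 2(z - r1)(z - r2) = 2(z + 3)(z - 8)


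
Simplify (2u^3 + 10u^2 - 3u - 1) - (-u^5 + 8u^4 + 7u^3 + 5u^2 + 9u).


Distribute the minus sign:
  (2u^3 + 10u^2 - 3u - 1)
- (-u^5 + 8u^4 + 7u^3 + 5u^2 + 9u)
Negate second polynomial: u^5 - 8u^4 - 7u^3 - 5u^2 - 9u
Add: u^5 - 8u^4 - 5u^3 + 5u^2 - 12u - 1


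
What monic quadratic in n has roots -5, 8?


p(n) = (n + 5)(n - 8)
Expand: n^2 - 3n - 40


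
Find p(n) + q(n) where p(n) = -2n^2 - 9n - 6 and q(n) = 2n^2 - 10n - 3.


Align terms by degree and add:
  -2n^2 - 9n - 6
+ 2n^2 - 10n - 3
= -19n - 9


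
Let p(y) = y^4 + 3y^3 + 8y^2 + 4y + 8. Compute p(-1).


Using direct substitution:
  1 * (-1)^4 = 1
  3 * (-1)^3 = -3
  8 * (-1)^2 = 8
  4 * (-1)^1 = -4
  constant: 8
Sum = 1 - 3 + 8 - 4 + 8 = 10


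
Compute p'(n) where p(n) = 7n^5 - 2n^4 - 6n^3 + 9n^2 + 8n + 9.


Apply the power rule term by term:
  d/dn(7n^5) = 35n^4
  d/dn(-2n^4) = -8n^3
  d/dn(-6n^3) = -18n^2
  d/dn(9n^2) = 18n
  d/dn(8n) = 8
  d/dn(9) = 0
p'(n) = 35n^4 - 8n^3 - 18n^2 + 18n + 8


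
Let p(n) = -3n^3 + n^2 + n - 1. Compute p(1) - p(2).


p(1) = -2
p(2) = -19
p(1) - p(2) = -2 + 19 = 17


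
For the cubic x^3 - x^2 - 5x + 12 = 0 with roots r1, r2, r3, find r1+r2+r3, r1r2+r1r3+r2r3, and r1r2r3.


Monic cubic x^3+bx^2+cx+d=0: sum=-b, pairwise sum=c, product=-d.
b=-1, c=-5, d=12
r1+r2+r3 = 1
r1r2+r1r3+r2r3 = -5
r1r2r3 = -12


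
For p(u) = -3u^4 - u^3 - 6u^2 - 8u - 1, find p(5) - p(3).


p(5) = -2191
p(3) = -349
p(5) - p(3) = -2191 + 349 = -1842


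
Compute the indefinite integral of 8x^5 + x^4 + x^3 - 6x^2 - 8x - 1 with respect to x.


Reverse power rule on each term:
  ∫ 8x^5 dx = (4/3)x^6
  ∫ x^4 dx = (1/5)x^5
  ∫ x^3 dx = (1/4)x^4
  ∫ -6x^2 dx = -2x^3
  ∫ -8x dx = -4x^2
  ∫ -1 dx = -x
F(x) = (4/3)x^6 + (1/5)x^5 + (1/4)x^4 - 2x^3 - 4x^2 - x + C


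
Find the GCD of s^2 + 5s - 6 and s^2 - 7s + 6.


Factor each:
  s^2 + 5s - 6 = (s - 1)(s + 6)
  s^2 - 7s + 6 = (s - 1)(s - 6)
Common monic factor: s - 1


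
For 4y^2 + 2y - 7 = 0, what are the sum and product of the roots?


For ay^2+by+c=0: sum = -b/a, product = c/a.
a=4, b=2, c=-7
Sum = -(2)/4 = -1/2
Product = (-7)/4 = -7/4


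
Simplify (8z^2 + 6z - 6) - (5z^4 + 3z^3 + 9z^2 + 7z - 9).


Distribute the minus sign:
  (8z^2 + 6z - 6)
- (5z^4 + 3z^3 + 9z^2 + 7z - 9)
Negate second polynomial: -5z^4 - 3z^3 - 9z^2 - 7z + 9
Add: -5z^4 - 3z^3 - z^2 - z + 3


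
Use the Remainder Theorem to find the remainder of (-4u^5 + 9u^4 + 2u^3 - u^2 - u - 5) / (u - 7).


By the Remainder Theorem, the remainder equals p(7):
  -4*(7)^5 = -67228
  9*(7)^4 = 21609
  2*(7)^3 = 686
  -1*(7)^2 = -49
  -1*(7)^1 = -7
  constant: -5
Sum: -67228 + 21609 + 686 - 49 - 7 - 5 = -44994


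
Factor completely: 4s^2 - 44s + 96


Roots satisfy r1 + r2 = -b/a = 11 and r1*r2 = c/a = 24.
So r1 = 3, r2 = 8.
4s^2 - 44s + 96 = 4(s - r1)(s - r2) = 4(s - 3)(s - 8)


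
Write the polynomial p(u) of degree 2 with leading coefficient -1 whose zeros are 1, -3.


p(u) = -(u - 1)(u + 3)
Expand: -u^2 - 2u + 3


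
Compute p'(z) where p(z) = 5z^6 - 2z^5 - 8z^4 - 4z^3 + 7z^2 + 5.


Apply the power rule term by term:
  d/dz(5z^6) = 30z^5
  d/dz(-2z^5) = -10z^4
  d/dz(-8z^4) = -32z^3
  d/dz(-4z^3) = -12z^2
  d/dz(7z^2) = 14z
  d/dz(5) = 0
p'(z) = 30z^5 - 10z^4 - 32z^3 - 12z^2 + 14z


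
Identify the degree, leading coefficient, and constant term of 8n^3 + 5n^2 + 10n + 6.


Highest power of n is 3, with coefficient 8. Constant term is 6.
Degree = 3, leading coefficient = 8, constant term = 6


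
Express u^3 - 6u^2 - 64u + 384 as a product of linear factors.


Try integer roots (divisors of 384). u=8: p(8)=0.
Divide out (u - 8): quotient is u^2 + 2u - 48.
Factor the quadratic: (u + 8)(u - 6)
Result: (u - 8)(u + 8)(u - 6)


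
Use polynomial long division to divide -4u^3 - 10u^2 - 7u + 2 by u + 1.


(-4u^3 - 10u^2 - 7u + 2) / (u + 1)
Step 1: -4u^2 * (u + 1) = -4u^3 - 4u^2; subtract.
Step 2: -6u * (u + 1) = -6u^2 - 6u; subtract.
Step 3: -1 * (u + 1) = -u - 1; subtract.
Quotient: -4u^2 - 6u - 1, Remainder: 3


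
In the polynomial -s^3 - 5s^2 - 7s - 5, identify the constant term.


Read off the constant term: -5


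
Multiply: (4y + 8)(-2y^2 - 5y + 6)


Distribute each term of the first polynomial:
  (4y)(-2y^2 - 5y + 6) = -8y^3 - 20y^2 + 24y
  (8)(-2y^2 - 5y + 6) = -16y^2 - 40y + 48
Sum: -8y^3 - 36y^2 - 16y + 48


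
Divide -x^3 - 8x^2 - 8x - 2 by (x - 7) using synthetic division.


Synthetic division with c = 7. Coefficients: -1, -8, -8, -2
Bring down -1.
  -1 * 7 = -7; -7 - 8 = -15
  -15 * 7 = -105; -105 - 8 = -113
  -113 * 7 = -791; -791 - 2 = -793
Quotient: -x^2 - 15x - 113, Remainder: -793


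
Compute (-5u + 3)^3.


Expand (-5u + 3)^3 by repeated multiplication:
  (-5u + 3)^2 = 25u^2 - 30u + 9
= -125u^3 + 225u^2 - 135u + 27


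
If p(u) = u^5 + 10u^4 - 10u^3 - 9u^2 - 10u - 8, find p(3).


Using direct substitution:
  1 * (3)^5 = 243
  10 * (3)^4 = 810
  -10 * (3)^3 = -270
  -9 * (3)^2 = -81
  -10 * (3)^1 = -30
  constant: -8
Sum = 243 + 810 - 270 - 81 - 30 - 8 = 664


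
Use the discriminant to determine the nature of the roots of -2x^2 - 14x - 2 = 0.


D = b^2 - 4ac = (-14)^2 - 4(-2)(-2) = 196 - 16 = 180
Since D > 0: two distinct irrational roots


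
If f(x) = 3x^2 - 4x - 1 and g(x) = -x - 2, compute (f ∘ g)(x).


Substitute g(x) into f:
f(g(x)) = 3*(-x - 2)^2 + (-4)*(-x - 2) + (-1)
(-x - 2)^2 = x^2 + 4x + 4
Expand and combine: 3x^2 + 16x + 19


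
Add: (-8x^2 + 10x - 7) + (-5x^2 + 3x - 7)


Align terms by degree and add:
  -8x^2 + 10x - 7
  -5x^2 + 3x - 7
= -13x^2 + 13x - 14


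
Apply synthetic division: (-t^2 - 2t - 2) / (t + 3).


Synthetic division with c = -3. Coefficients: -1, -2, -2
Bring down -1.
  -1 * -3 = 3; 3 - 2 = 1
  1 * -3 = -3; -3 - 2 = -5
Quotient: -t + 1, Remainder: -5


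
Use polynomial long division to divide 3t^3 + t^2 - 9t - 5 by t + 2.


(3t^3 + t^2 - 9t - 5) / (t + 2)
Step 1: 3t^2 * (t + 2) = 3t^3 + 6t^2; subtract.
Step 2: -5t * (t + 2) = -5t^2 - 10t; subtract.
Step 3: 1 * (t + 2) = t + 2; subtract.
Quotient: 3t^2 - 5t + 1, Remainder: -7


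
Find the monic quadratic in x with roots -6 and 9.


p(x) = (x + 6)(x - 9)
Expand: x^2 - 3x - 54


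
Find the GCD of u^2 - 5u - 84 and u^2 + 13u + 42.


Factor each:
  u^2 - 5u - 84 = (u + 7)(u - 12)
  u^2 + 13u + 42 = (u + 7)(u + 6)
Common monic factor: u + 7


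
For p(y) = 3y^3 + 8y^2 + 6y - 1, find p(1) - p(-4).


p(1) = 16
p(-4) = -89
p(1) - p(-4) = 16 + 89 = 105


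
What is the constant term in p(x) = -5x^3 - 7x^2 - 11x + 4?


Read off the constant term: 4


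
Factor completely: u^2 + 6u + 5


Roots satisfy r1 + r2 = -b/a = -6 and r1*r2 = c/a = 5.
So r1 = -1, r2 = -5.
u^2 + 6u + 5 = (u - r1)(u - r2) = (u + 1)(u + 5)


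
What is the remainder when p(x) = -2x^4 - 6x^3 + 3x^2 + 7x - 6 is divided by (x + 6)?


By the Remainder Theorem, the remainder equals p(-6):
  -2*(-6)^4 = -2592
  -6*(-6)^3 = 1296
  3*(-6)^2 = 108
  7*(-6)^1 = -42
  constant: -6
Sum: -2592 + 1296 + 108 - 42 - 6 = -1236


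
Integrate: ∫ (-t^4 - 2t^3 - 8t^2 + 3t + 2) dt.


Reverse power rule on each term:
  ∫ -t^4 dt = -(1/5)t^5
  ∫ -2t^3 dt = -(1/2)t^4
  ∫ -8t^2 dt = -(8/3)t^3
  ∫ 3t dt = (3/2)t^2
  ∫ 2 dt = 2t
F(t) = -(1/5)t^5 - (1/2)t^4 - (8/3)t^3 + (3/2)t^2 + 2t + C


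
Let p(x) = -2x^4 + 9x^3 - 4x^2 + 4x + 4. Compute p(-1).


Using direct substitution:
  -2 * (-1)^4 = -2
  9 * (-1)^3 = -9
  -4 * (-1)^2 = -4
  4 * (-1)^1 = -4
  constant: 4
Sum = -2 - 9 - 4 - 4 + 4 = -15


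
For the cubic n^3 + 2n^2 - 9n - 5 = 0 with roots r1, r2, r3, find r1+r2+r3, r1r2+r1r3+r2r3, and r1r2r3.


Monic cubic n^3+bn^2+cn+d=0: sum=-b, pairwise sum=c, product=-d.
b=2, c=-9, d=-5
r1+r2+r3 = -2
r1r2+r1r3+r2r3 = -9
r1r2r3 = 5


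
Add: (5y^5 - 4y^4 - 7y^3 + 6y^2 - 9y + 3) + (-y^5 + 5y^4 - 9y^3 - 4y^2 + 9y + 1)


Align terms by degree and add:
  5y^5 - 4y^4 - 7y^3 + 6y^2 - 9y + 3
  -y^5 + 5y^4 - 9y^3 - 4y^2 + 9y + 1
= 4y^5 + y^4 - 16y^3 + 2y^2 + 4


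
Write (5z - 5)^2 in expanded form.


Expand (5z - 5)^2 by repeated multiplication:
= 25z^2 - 50z + 25


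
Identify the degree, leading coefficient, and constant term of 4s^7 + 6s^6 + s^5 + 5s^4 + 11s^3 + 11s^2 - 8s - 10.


Highest power of s is 7, with coefficient 4. Constant term is -10.
Degree = 7, leading coefficient = 4, constant term = -10


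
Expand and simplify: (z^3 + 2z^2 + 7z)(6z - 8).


Distribute each term of the first polynomial:
  (z^3)(6z - 8) = 6z^4 - 8z^3
  (2z^2)(6z - 8) = 12z^3 - 16z^2
  (7z)(6z - 8) = 42z^2 - 56z
Sum: 6z^4 + 4z^3 + 26z^2 - 56z


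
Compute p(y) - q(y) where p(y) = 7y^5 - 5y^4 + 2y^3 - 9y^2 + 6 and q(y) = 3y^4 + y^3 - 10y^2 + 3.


Distribute the minus sign:
  (7y^5 - 5y^4 + 2y^3 - 9y^2 + 6)
- (3y^4 + y^3 - 10y^2 + 3)
Negate second polynomial: -3y^4 - y^3 + 10y^2 - 3
Add: 7y^5 - 8y^4 + y^3 + y^2 + 3


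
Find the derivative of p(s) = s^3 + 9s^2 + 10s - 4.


Apply the power rule term by term:
  d/ds(s^3) = 3s^2
  d/ds(9s^2) = 18s
  d/ds(10s) = 10
  d/ds(-4) = 0
p'(s) = 3s^2 + 18s + 10


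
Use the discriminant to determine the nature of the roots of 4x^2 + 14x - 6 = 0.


D = b^2 - 4ac = (14)^2 - 4(4)(-6) = 196 + 96 = 292
Since D > 0: two distinct irrational roots


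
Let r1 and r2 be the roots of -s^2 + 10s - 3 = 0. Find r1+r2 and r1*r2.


For as^2+bs+c=0: sum = -b/a, product = c/a.
a=-1, b=10, c=-3
Sum = -(10)/-1 = 10
Product = (-3)/-1 = 3


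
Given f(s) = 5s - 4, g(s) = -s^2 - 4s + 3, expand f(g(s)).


Substitute g(s) into f:
f(g(s)) = 5*(-s^2 - 4s + 3) + (-4)
Expand and combine: -5s^2 - 20s + 11


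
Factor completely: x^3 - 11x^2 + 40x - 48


Try integer roots (divisors of -48). x=3: p(3)=0.
Divide out (x - 3): quotient is x^2 - 8x + 16.
Factor the quadratic: (x - 4)(x - 4)
Result: (x - 3)(x - 4)(x - 4)


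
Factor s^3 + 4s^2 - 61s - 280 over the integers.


Try integer roots (divisors of -280). s=8: p(8)=0.
Divide out (s - 8): quotient is s^2 + 12s + 35.
Factor the quadratic: (s + 5)(s + 7)
Result: (s - 8)(s + 5)(s + 7)


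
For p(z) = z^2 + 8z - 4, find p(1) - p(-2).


p(1) = 5
p(-2) = -16
p(1) - p(-2) = 5 + 16 = 21


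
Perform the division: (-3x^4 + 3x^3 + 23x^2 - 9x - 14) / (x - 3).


(-3x^4 + 3x^3 + 23x^2 - 9x - 14) / (x - 3)
Step 1: -3x^3 * (x - 3) = -3x^4 + 9x^3; subtract.
Step 2: -6x^2 * (x - 3) = -6x^3 + 18x^2; subtract.
Step 3: 5x * (x - 3) = 5x^2 - 15x; subtract.
Step 4: 6 * (x - 3) = 6x - 18; subtract.
Quotient: -3x^3 - 6x^2 + 5x + 6, Remainder: 4


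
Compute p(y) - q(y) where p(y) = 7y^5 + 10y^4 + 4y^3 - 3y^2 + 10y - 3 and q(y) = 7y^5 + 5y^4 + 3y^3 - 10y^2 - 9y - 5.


Distribute the minus sign:
  (7y^5 + 10y^4 + 4y^3 - 3y^2 + 10y - 3)
- (7y^5 + 5y^4 + 3y^3 - 10y^2 - 9y - 5)
Negate second polynomial: -7y^5 - 5y^4 - 3y^3 + 10y^2 + 9y + 5
Add: 5y^4 + y^3 + 7y^2 + 19y + 2


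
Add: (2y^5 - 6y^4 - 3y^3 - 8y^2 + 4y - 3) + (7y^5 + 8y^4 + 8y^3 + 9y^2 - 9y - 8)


Align terms by degree and add:
  2y^5 - 6y^4 - 3y^3 - 8y^2 + 4y - 3
+ 7y^5 + 8y^4 + 8y^3 + 9y^2 - 9y - 8
= 9y^5 + 2y^4 + 5y^3 + y^2 - 5y - 11


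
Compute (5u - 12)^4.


Expand (5u - 12)^4 by repeated multiplication:
  (5u - 12)^2 = 25u^2 - 120u + 144
  (5u - 12)^3 = 125u^3 - 900u^2 + 2160u - 1728
= 625u^4 - 6000u^3 + 21600u^2 - 34560u + 20736


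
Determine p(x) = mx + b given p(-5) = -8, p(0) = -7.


p(x) = mx + b. Using p(-5)=-8, p(0)=-7:
m = (-8 + 7)/(-5) = -1/-5 = 1/5
b = -8 - m*(-5) = -8 + 1 = -7
p(x) = (1/5)x - 7


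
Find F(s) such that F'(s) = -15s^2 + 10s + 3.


Reverse power rule on each term:
  ∫ -15s^2 ds = -5s^3
  ∫ 10s ds = 5s^2
  ∫ 3 ds = 3s
F(s) = -5s^3 + 5s^2 + 3s + C


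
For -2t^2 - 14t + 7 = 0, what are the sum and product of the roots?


For at^2+bt+c=0: sum = -b/a, product = c/a.
a=-2, b=-14, c=7
Sum = -(-14)/-2 = -7
Product = (7)/-2 = -7/2


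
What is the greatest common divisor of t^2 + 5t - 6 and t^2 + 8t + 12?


Factor each:
  t^2 + 5t - 6 = (t + 6)(t - 1)
  t^2 + 8t + 12 = (t + 6)(t + 2)
Common monic factor: t + 6


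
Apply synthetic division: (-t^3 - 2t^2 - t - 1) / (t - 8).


Synthetic division with c = 8. Coefficients: -1, -2, -1, -1
Bring down -1.
  -1 * 8 = -8; -8 - 2 = -10
  -10 * 8 = -80; -80 - 1 = -81
  -81 * 8 = -648; -648 - 1 = -649
Quotient: -t^2 - 10t - 81, Remainder: -649


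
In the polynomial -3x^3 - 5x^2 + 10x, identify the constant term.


Read off the constant term: 0


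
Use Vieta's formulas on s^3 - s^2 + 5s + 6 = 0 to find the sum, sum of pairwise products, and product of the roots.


Monic cubic s^3+bs^2+cs+d=0: sum=-b, pairwise sum=c, product=-d.
b=-1, c=5, d=6
r1+r2+r3 = 1
r1r2+r1r3+r2r3 = 5
r1r2r3 = -6


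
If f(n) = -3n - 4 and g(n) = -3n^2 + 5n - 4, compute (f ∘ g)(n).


Substitute g(n) into f:
f(g(n)) = -3*(-3n^2 + 5n - 4) + (-4)
Expand and combine: 9n^2 - 15n + 8


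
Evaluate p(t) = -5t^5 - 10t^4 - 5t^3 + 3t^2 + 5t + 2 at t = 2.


Using direct substitution:
  -5 * (2)^5 = -160
  -10 * (2)^4 = -160
  -5 * (2)^3 = -40
  3 * (2)^2 = 12
  5 * (2)^1 = 10
  constant: 2
Sum = -160 - 160 - 40 + 12 + 10 + 2 = -336


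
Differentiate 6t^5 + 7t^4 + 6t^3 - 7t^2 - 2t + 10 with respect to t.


Apply the power rule term by term:
  d/dt(6t^5) = 30t^4
  d/dt(7t^4) = 28t^3
  d/dt(6t^3) = 18t^2
  d/dt(-7t^2) = -14t
  d/dt(-2t) = -2
  d/dt(10) = 0
p'(t) = 30t^4 + 28t^3 + 18t^2 - 14t - 2


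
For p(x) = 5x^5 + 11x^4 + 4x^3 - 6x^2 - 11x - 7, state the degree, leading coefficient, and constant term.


Highest power of x is 5, with coefficient 5. Constant term is -7.
Degree = 5, leading coefficient = 5, constant term = -7


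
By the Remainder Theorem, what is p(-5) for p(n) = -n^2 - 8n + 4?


By the Remainder Theorem, the remainder equals p(-5):
  -1*(-5)^2 = -25
  -8*(-5)^1 = 40
  constant: 4
Sum: -25 + 40 + 4 = 19


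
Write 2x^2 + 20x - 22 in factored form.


Roots satisfy r1 + r2 = -b/a = -10 and r1*r2 = c/a = -11.
So r1 = 1, r2 = -11.
2x^2 + 20x - 22 = 2(x - r1)(x - r2) = 2(x - 1)(x + 11)


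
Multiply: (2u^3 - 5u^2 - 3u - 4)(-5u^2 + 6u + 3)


Distribute each term of the first polynomial:
  (2u^3)(-5u^2 + 6u + 3) = -10u^5 + 12u^4 + 6u^3
  (-5u^2)(-5u^2 + 6u + 3) = 25u^4 - 30u^3 - 15u^2
  (-3u)(-5u^2 + 6u + 3) = 15u^3 - 18u^2 - 9u
  (-4)(-5u^2 + 6u + 3) = 20u^2 - 24u - 12
Sum: -10u^5 + 37u^4 - 9u^3 - 13u^2 - 33u - 12


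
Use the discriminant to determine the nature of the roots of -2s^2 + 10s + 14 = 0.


D = b^2 - 4ac = (10)^2 - 4(-2)(14) = 100 + 112 = 212
Since D > 0: two distinct irrational roots


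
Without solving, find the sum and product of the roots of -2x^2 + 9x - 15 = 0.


For ax^2+bx+c=0: sum = -b/a, product = c/a.
a=-2, b=9, c=-15
Sum = -(9)/-2 = 9/2
Product = (-15)/-2 = 15/2


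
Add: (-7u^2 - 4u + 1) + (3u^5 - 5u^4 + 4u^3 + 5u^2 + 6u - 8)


Align terms by degree and add:
  -7u^2 - 4u + 1
+ 3u^5 - 5u^4 + 4u^3 + 5u^2 + 6u - 8
= 3u^5 - 5u^4 + 4u^3 - 2u^2 + 2u - 7


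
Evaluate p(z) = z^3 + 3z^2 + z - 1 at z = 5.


Using direct substitution:
  1 * (5)^3 = 125
  3 * (5)^2 = 75
  1 * (5)^1 = 5
  constant: -1
Sum = 125 + 75 + 5 - 1 = 204


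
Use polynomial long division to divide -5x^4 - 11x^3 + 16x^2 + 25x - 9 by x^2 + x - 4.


(-5x^4 - 11x^3 + 16x^2 + 25x - 9) / (x^2 + x - 4)
Step 1: -5x^2 * (x^2 + x - 4) = -5x^4 - 5x^3 + 20x^2; subtract.
Step 2: -6x * (x^2 + x - 4) = -6x^3 - 6x^2 + 24x; subtract.
Step 3: 2 * (x^2 + x - 4) = 2x^2 + 2x - 8; subtract.
Quotient: -5x^2 - 6x + 2, Remainder: -x - 1


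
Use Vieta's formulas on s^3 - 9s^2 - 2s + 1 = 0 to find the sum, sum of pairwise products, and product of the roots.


Monic cubic s^3+bs^2+cs+d=0: sum=-b, pairwise sum=c, product=-d.
b=-9, c=-2, d=1
r1+r2+r3 = 9
r1r2+r1r3+r2r3 = -2
r1r2r3 = -1


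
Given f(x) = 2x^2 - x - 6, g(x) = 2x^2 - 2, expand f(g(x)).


Substitute g(x) into f:
f(g(x)) = 2*(2x^2 - 2)^2 + (-1)*(2x^2 - 2) + (-6)
(2x^2 - 2)^2 = 4x^4 - 8x^2 + 4
Expand and combine: 8x^4 - 18x^2 + 4


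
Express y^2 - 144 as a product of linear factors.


Roots satisfy r1 + r2 = -b/a = 0 and r1*r2 = c/a = -144.
So r1 = -12, r2 = 12.
y^2 - 144 = (y - r1)(y - r2) = (y + 12)(y - 12)


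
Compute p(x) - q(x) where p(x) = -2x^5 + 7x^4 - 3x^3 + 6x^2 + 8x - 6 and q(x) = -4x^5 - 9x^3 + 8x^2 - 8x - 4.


Distribute the minus sign:
  (-2x^5 + 7x^4 - 3x^3 + 6x^2 + 8x - 6)
- (-4x^5 - 9x^3 + 8x^2 - 8x - 4)
Negate second polynomial: 4x^5 + 9x^3 - 8x^2 + 8x + 4
Add: 2x^5 + 7x^4 + 6x^3 - 2x^2 + 16x - 2


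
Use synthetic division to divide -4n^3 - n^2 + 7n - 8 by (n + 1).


Synthetic division with c = -1. Coefficients: -4, -1, 7, -8
Bring down -4.
  -4 * -1 = 4; 4 - 1 = 3
  3 * -1 = -3; -3 + 7 = 4
  4 * -1 = -4; -4 - 8 = -12
Quotient: -4n^2 + 3n + 4, Remainder: -12


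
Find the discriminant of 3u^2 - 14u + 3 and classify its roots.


D = b^2 - 4ac = (-14)^2 - 4(3)(3) = 196 - 36 = 160
Since D > 0: two distinct irrational roots


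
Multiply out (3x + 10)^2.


Expand (3x + 10)^2 by repeated multiplication:
= 9x^2 + 60x + 100


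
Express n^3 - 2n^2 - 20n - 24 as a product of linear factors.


Try integer roots (divisors of -24). n=-2: p(-2)=0.
Divide out (n + 2): quotient is n^2 - 4n - 12.
Factor the quadratic: (n + 2)(n - 6)
Result: (n + 2)(n + 2)(n - 6)


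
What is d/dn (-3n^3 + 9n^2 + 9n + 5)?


Apply the power rule term by term:
  d/dn(-3n^3) = -9n^2
  d/dn(9n^2) = 18n
  d/dn(9n) = 9
  d/dn(5) = 0
p'(n) = -9n^2 + 18n + 9


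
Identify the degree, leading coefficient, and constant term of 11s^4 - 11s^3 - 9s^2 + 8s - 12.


Highest power of s is 4, with coefficient 11. Constant term is -12.
Degree = 4, leading coefficient = 11, constant term = -12


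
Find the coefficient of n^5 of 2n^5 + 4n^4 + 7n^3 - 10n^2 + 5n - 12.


Read off the coefficient of n^5: 2


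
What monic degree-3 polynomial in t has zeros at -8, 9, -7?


p(t) = (t + 8)(t - 9)(t + 7)
Expand: t^3 + 6t^2 - 79t - 504


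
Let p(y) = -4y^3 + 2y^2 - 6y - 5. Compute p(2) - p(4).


p(2) = -41
p(4) = -253
p(2) - p(4) = -41 + 253 = 212


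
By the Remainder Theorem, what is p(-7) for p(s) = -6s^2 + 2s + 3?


By the Remainder Theorem, the remainder equals p(-7):
  -6*(-7)^2 = -294
  2*(-7)^1 = -14
  constant: 3
Sum: -294 - 14 + 3 = -305


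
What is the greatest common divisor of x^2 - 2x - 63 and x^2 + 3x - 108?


Factor each:
  x^2 - 2x - 63 = (x - 9)(x + 7)
  x^2 + 3x - 108 = (x - 9)(x + 12)
Common monic factor: x - 9


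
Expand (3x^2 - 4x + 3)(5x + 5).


Distribute each term of the first polynomial:
  (3x^2)(5x + 5) = 15x^3 + 15x^2
  (-4x)(5x + 5) = -20x^2 - 20x
  (3)(5x + 5) = 15x + 15
Sum: 15x^3 - 5x^2 - 5x + 15


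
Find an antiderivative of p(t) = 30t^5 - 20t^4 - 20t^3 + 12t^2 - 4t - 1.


Reverse power rule on each term:
  ∫ 30t^5 dt = 5t^6
  ∫ -20t^4 dt = -4t^5
  ∫ -20t^3 dt = -5t^4
  ∫ 12t^2 dt = 4t^3
  ∫ -4t dt = -2t^2
  ∫ -1 dt = -t
F(t) = 5t^6 - 4t^5 - 5t^4 + 4t^3 - 2t^2 - t + C


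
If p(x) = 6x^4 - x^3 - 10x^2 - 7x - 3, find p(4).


Using direct substitution:
  6 * (4)^4 = 1536
  -1 * (4)^3 = -64
  -10 * (4)^2 = -160
  -7 * (4)^1 = -28
  constant: -3
Sum = 1536 - 64 - 160 - 28 - 3 = 1281


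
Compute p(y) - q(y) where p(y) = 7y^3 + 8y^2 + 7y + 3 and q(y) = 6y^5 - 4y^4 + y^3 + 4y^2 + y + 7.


Distribute the minus sign:
  (7y^3 + 8y^2 + 7y + 3)
- (6y^5 - 4y^4 + y^3 + 4y^2 + y + 7)
Negate second polynomial: -6y^5 + 4y^4 - y^3 - 4y^2 - y - 7
Add: -6y^5 + 4y^4 + 6y^3 + 4y^2 + 6y - 4


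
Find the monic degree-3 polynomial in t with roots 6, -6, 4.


p(t) = (t - 6)(t + 6)(t - 4)
Expand: t^3 - 4t^2 - 36t + 144


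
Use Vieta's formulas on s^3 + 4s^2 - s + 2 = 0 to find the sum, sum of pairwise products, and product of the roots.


Monic cubic s^3+bs^2+cs+d=0: sum=-b, pairwise sum=c, product=-d.
b=4, c=-1, d=2
r1+r2+r3 = -4
r1r2+r1r3+r2r3 = -1
r1r2r3 = -2


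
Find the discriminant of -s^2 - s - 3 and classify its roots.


D = b^2 - 4ac = (-1)^2 - 4(-1)(-3) = 1 - 12 = -11
Since D < 0: two complex conjugate roots (no real roots)


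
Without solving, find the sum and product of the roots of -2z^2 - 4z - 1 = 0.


For az^2+bz+c=0: sum = -b/a, product = c/a.
a=-2, b=-4, c=-1
Sum = -(-4)/-2 = -2
Product = (-1)/-2 = 1/2


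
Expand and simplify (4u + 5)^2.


Expand (4u + 5)^2 by repeated multiplication:
= 16u^2 + 40u + 25


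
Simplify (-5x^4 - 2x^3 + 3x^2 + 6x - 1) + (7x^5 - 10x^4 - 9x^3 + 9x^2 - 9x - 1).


Align terms by degree and add:
  -5x^4 - 2x^3 + 3x^2 + 6x - 1
+ 7x^5 - 10x^4 - 9x^3 + 9x^2 - 9x - 1
= 7x^5 - 15x^4 - 11x^3 + 12x^2 - 3x - 2


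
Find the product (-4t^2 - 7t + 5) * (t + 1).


Distribute each term of the first polynomial:
  (-4t^2)(t + 1) = -4t^3 - 4t^2
  (-7t)(t + 1) = -7t^2 - 7t
  (5)(t + 1) = 5t + 5
Sum: -4t^3 - 11t^2 - 2t + 5


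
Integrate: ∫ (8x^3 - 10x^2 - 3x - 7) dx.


Reverse power rule on each term:
  ∫ 8x^3 dx = 2x^4
  ∫ -10x^2 dx = -(10/3)x^3
  ∫ -3x dx = -(3/2)x^2
  ∫ -7 dx = -7x
F(x) = 2x^4 - (10/3)x^3 - (3/2)x^2 - 7x + C


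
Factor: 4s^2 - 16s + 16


Roots satisfy r1 + r2 = -b/a = 4 and r1*r2 = c/a = 4.
So r1 = 2, r2 = 2.
4s^2 - 16s + 16 = 4(s - r1)(s - r2) = 4(s - 2)(s - 2)


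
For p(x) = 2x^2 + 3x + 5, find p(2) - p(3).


p(2) = 19
p(3) = 32
p(2) - p(3) = 19 - 32 = -13


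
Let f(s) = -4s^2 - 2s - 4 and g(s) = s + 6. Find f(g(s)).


Substitute g(s) into f:
f(g(s)) = -4*(s + 6)^2 + (-2)*(s + 6) + (-4)
(s + 6)^2 = s^2 + 12s + 36
Expand and combine: -4s^2 - 50s - 160


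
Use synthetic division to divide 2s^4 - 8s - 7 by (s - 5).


Synthetic division with c = 5. Coefficients: 2, 0, 0, -8, -7
Bring down 2.
  2 * 5 = 10; 10 + 0 = 10
  10 * 5 = 50; 50 + 0 = 50
  50 * 5 = 250; 250 - 8 = 242
  242 * 5 = 1210; 1210 - 7 = 1203
Quotient: 2s^3 + 10s^2 + 50s + 242, Remainder: 1203


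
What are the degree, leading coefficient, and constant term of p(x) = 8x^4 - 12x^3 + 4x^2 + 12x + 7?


Highest power of x is 4, with coefficient 8. Constant term is 7.
Degree = 4, leading coefficient = 8, constant term = 7


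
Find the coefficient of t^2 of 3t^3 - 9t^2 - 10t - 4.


Read off the coefficient of t^2: -9


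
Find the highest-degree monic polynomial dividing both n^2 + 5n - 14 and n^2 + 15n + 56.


Factor each:
  n^2 + 5n - 14 = (n + 7)(n - 2)
  n^2 + 15n + 56 = (n + 7)(n + 8)
Common monic factor: n + 7


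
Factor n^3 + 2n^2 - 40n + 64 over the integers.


Try integer roots (divisors of 64). n=2: p(2)=0.
Divide out (n - 2): quotient is n^2 + 4n - 32.
Factor the quadratic: (n + 8)(n - 4)
Result: (n - 2)(n + 8)(n - 4)


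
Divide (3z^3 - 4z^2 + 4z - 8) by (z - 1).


(3z^3 - 4z^2 + 4z - 8) / (z - 1)
Step 1: 3z^2 * (z - 1) = 3z^3 - 3z^2; subtract.
Step 2: -z * (z - 1) = -z^2 + z; subtract.
Step 3: 3 * (z - 1) = 3z - 3; subtract.
Quotient: 3z^2 - z + 3, Remainder: -5


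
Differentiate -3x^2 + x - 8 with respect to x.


Apply the power rule term by term:
  d/dx(-3x^2) = -6x
  d/dx(x) = 1
  d/dx(-8) = 0
p'(x) = -6x + 1
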